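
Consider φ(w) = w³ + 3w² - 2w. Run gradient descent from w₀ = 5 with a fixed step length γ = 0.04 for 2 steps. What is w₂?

0.655872

φ′(w) = 3w² + 6w - 2
Step 1: φ′(5) = 103; w₁ = 5 − 0.04·103 = 0.88
Step 2: φ′(0.88) = 5.6032; w₂ = 0.88 − 0.04·5.6032 = 0.655872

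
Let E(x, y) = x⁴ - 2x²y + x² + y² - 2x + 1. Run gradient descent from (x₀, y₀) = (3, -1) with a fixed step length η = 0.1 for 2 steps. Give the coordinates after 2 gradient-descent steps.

(321.1536, 18.472)

∇E = (4x³ - 4xy + 2x - 2, -2x² + 2y)
Step 1: at (3, -1), ∇E = (124, -20) → (3, -1) − 0.1·(124, -20) = (-9.4, 1)
Step 2: at (-9.4, 1), ∇E = (-3305.536, -174.72) → (-9.4, 1) − 0.1·(-3305.536, -174.72) = (321.1536, 18.472)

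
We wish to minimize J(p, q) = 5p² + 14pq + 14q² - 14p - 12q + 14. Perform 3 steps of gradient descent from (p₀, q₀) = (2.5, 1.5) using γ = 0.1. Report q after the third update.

-30.684

∇J = (10p + 14q - 14, 14p + 28q - 12)
Step 1: at (2.5, 1.5), ∇J = (32, 65) → (2.5, 1.5) − 0.1·(32, 65) = (-0.7, -5)
Step 2: at (-0.7, -5), ∇J = (-91, -161.8) → (-0.7, -5) − 0.1·(-91, -161.8) = (8.4, 11.18)
Step 3: at (8.4, 11.18), ∇J = (226.52, 418.64) → (8.4, 11.18) − 0.1·(226.52, 418.64) = (-14.252, -30.684)
q = -30.684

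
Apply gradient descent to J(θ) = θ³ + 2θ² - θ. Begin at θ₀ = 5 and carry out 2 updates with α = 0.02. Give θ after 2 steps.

J′(θ) = 3θ² + 4θ - 1
θ₁ = 5 − 0.02·94 = 3.12
θ₂ = 3.12 − 0.02·40.6832 = 2.306336

2.306336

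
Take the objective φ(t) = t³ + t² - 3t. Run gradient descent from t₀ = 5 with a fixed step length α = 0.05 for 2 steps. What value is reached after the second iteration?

0.8385

φ′(t) = 3t² + 2t - 3
t₁ = 5 − 0.05·82 = 0.9
t₂ = 0.9 − 0.05·1.23 = 0.8385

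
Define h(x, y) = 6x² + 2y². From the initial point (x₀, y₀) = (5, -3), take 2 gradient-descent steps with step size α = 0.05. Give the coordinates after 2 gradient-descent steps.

(0.8, -1.92)

∇h = (12x, 4y)
Step 1: at (5, -3), ∇h = (60, -12) → (5, -3) − 0.05·(60, -12) = (2, -2.4)
Step 2: at (2, -2.4), ∇h = (24, -9.6) → (2, -2.4) − 0.05·(24, -9.6) = (0.8, -1.92)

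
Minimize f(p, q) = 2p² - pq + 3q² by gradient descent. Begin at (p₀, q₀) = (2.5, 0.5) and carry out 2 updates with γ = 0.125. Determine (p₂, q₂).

∇f = (4p - q, -p + 6q)
Step 1: at (2.5, 0.5), ∇f = (9.5, 0.5) → (2.5, 0.5) − 0.125·(9.5, 0.5) = (1.3125, 0.4375)
Step 2: at (1.3125, 0.4375), ∇f = (4.8125, 1.3125) → (1.3125, 0.4375) − 0.125·(4.8125, 1.3125) = (0.7109375, 0.2734375)

(0.7109375, 0.2734375)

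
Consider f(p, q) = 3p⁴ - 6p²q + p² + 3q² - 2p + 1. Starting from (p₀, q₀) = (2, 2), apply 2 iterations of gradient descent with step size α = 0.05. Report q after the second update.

∇f = (12p³ - 12pq + 2p - 2, -6p² + 6q)
Step 1: at (2, 2), ∇f = (50, -12) → (2, 2) − 0.05·(50, -12) = (-0.5, 2.6)
Step 2: at (-0.5, 2.6), ∇f = (11.1, 14.1) → (-0.5, 2.6) − 0.05·(11.1, 14.1) = (-1.055, 1.895)
q = 1.895

1.895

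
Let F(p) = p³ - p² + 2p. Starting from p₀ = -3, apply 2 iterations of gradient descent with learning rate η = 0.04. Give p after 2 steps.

-7.1552

F′(p) = 3p² - 2p + 2
Step 1: F′(-3) = 35; p₁ = -3 − 0.04·35 = -4.4
Step 2: F′(-4.4) = 68.88; p₂ = -4.4 − 0.04·68.88 = -7.1552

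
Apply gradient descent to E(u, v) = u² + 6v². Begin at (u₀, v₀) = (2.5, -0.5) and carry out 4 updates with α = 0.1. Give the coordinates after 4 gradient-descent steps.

∇E = (2u, 12v)
Step 1: at (2.5, -0.5), ∇E = (5, -6) → (2.5, -0.5) − 0.1·(5, -6) = (2, 0.1)
Step 2: at (2, 0.1), ∇E = (4, 1.2) → (2, 0.1) − 0.1·(4, 1.2) = (1.6, -0.02)
Step 3: at (1.6, -0.02), ∇E = (3.2, -0.24) → (1.6, -0.02) − 0.1·(3.2, -0.24) = (1.28, 0.004)
Step 4: at (1.28, 0.004), ∇E = (2.56, 0.048) → (1.28, 0.004) − 0.1·(2.56, 0.048) = (1.024, -0.0008)

(1.024, -0.0008)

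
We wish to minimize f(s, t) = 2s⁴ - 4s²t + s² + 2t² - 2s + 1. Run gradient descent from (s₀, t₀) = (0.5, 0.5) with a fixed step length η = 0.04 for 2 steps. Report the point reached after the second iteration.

(0.63654016, 0.440224)

∇f = (8s³ - 8st + 2s - 2, -4s² + 4t)
Step 1: at (0.5, 0.5), ∇f = (-2, 1) → (0.5, 0.5) − 0.04·(-2, 1) = (0.58, 0.46)
Step 2: at (0.58, 0.46), ∇f = (-1.413504, 0.4944) → (0.58, 0.46) − 0.04·(-1.413504, 0.4944) = (0.63654016, 0.440224)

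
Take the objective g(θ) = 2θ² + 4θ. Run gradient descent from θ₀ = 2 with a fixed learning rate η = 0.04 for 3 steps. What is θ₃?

0.778112

g′(θ) = 4θ + 4
Step 1: g′(2) = 12; θ₁ = 2 − 0.04·12 = 1.52
Step 2: g′(1.52) = 10.08; θ₂ = 1.52 − 0.04·10.08 = 1.1168
Step 3: g′(1.1168) = 8.4672; θ₃ = 1.1168 − 0.04·8.4672 = 0.778112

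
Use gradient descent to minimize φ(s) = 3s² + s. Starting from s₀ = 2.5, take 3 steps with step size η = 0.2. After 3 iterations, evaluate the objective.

φ′(s) = 6s + 1
s₁ = 2.5 − 0.2·16 = -0.7
s₂ = -0.7 − 0.2·(-3.2) = -0.06
s₃ = -0.06 − 0.2·0.64 = -0.188
φ(-0.188) = -0.081968

-0.081968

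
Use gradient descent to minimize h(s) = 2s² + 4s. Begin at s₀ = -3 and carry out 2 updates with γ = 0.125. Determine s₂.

-1.5

h′(s) = 4s + 4
Step 1: h′(-3) = -8; s₁ = -3 − 0.125·(-8) = -2
Step 2: h′(-2) = -4; s₂ = -2 − 0.125·(-4) = -1.5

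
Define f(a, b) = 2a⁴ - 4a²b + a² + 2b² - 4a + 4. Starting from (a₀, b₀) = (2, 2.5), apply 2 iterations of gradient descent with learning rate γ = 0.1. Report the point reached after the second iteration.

∇f = (8a³ - 8ab + 2a - 4, -4a² + 4b)
Step 1: at (2, 2.5), ∇f = (24, -6) → (2, 2.5) − 0.1·(24, -6) = (-0.4, 3.1)
Step 2: at (-0.4, 3.1), ∇f = (4.608, 11.76) → (-0.4, 3.1) − 0.1·(4.608, 11.76) = (-0.8608, 1.924)

(-0.8608, 1.924)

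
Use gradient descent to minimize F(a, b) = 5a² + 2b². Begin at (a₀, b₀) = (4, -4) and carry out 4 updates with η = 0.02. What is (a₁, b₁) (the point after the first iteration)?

∇F = (10a, 4b)
(a₁, b₁) = (4, -4) − 0.02·(40, -16) = (3.2, -3.68)

(3.2, -3.68)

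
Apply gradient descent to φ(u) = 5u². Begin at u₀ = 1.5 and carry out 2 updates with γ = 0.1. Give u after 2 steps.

0

φ′(u) = 10u
Step 1: φ′(1.5) = 15; u₁ = 1.5 − 0.1·15 = 0
Step 2: φ′(0) = 0; u₂ = 0 − 0.1·0 = 0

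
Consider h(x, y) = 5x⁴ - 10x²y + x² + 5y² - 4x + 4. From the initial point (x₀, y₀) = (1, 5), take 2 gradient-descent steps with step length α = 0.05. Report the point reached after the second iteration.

∇h = (20x³ - 20xy + 2x - 4, -10x² + 10y)
(x₁, y₁) = (1, 5) − 0.05·(-82, 40) = (5.1, 3)
(x₂, y₂) = (5.1, 3) − 0.05·(2353.22, -230.1) = (-112.561, 14.505)

(-112.561, 14.505)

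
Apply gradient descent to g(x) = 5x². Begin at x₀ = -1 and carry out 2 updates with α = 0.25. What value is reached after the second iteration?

g′(x) = 10x
x₁ = -1 − 0.25·(-10) = 1.5
x₂ = 1.5 − 0.25·15 = -2.25

-2.25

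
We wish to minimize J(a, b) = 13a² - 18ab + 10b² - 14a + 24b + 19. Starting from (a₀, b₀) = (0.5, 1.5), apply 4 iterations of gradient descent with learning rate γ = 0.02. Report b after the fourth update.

-0.1484544

∇J = (26a - 18b - 14, -18a + 20b + 24)
Step 1: at (0.5, 1.5), ∇J = (-28, 45) → (0.5, 1.5) − 0.02·(-28, 45) = (1.06, 0.6)
Step 2: at (1.06, 0.6), ∇J = (2.76, 16.92) → (1.06, 0.6) − 0.02·(2.76, 16.92) = (1.0048, 0.2616)
Step 3: at (1.0048, 0.2616), ∇J = (7.416, 11.1456) → (1.0048, 0.2616) − 0.02·(7.416, 11.1456) = (0.85648, 0.038688)
Step 4: at (0.85648, 0.038688), ∇J = (7.572096, 9.35712) → (0.85648, 0.038688) − 0.02·(7.572096, 9.35712) = (0.70503808, -0.1484544)
b = -0.1484544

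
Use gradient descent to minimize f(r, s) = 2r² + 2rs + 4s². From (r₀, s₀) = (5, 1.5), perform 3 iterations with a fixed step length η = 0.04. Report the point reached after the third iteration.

∇f = (4r + 2s, 2r + 8s)
(r₁, s₁) = (5, 1.5) − 0.04·(23, 22) = (4.08, 0.62)
(r₂, s₂) = (4.08, 0.62) − 0.04·(17.56, 13.12) = (3.3776, 0.0952)
(r₃, s₃) = (3.3776, 0.0952) − 0.04·(13.7008, 7.5168) = (2.829568, -0.205472)

(2.829568, -0.205472)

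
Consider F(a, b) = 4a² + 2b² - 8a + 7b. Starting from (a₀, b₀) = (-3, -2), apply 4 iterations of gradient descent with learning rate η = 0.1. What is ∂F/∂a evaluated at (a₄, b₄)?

∇F = (8a - 8, 4b + 7)
(a₁, b₁) = (-3, -2) − 0.1·(-32, -1) = (0.2, -1.9)
(a₂, b₂) = (0.2, -1.9) − 0.1·(-6.4, -0.6) = (0.84, -1.84)
(a₃, b₃) = (0.84, -1.84) − 0.1·(-1.28, -0.36) = (0.968, -1.804)
(a₄, b₄) = (0.968, -1.804) − 0.1·(-0.256, -0.216) = (0.9936, -1.7824)
∂F/∂a at (0.9936, -1.7824) = -0.0512

-0.0512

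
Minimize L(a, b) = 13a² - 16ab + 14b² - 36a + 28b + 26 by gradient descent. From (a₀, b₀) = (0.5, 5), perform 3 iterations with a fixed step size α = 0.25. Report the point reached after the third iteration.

∇L = (26a - 16b - 36, -16a + 28b + 28)
(a₁, b₁) = (0.5, 5) − 0.25·(-103, 160) = (26.25, -35)
(a₂, b₂) = (26.25, -35) − 0.25·(1206.5, -1372) = (-275.375, 308)
(a₃, b₃) = (-275.375, 308) − 0.25·(-12123.75, 13058) = (2755.5625, -2956.5)

(2755.5625, -2956.5)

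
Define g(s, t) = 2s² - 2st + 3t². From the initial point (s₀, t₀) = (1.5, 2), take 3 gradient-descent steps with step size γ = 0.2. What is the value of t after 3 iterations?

∇g = (4s - 2t, -2s + 6t)
Step 1: at (1.5, 2), ∇g = (2, 9) → (1.5, 2) − 0.2·(2, 9) = (1.1, 0.2)
Step 2: at (1.1, 0.2), ∇g = (4, -1) → (1.1, 0.2) − 0.2·(4, -1) = (0.3, 0.4)
Step 3: at (0.3, 0.4), ∇g = (0.4, 1.8) → (0.3, 0.4) − 0.2·(0.4, 1.8) = (0.22, 0.04)
t = 0.04

0.04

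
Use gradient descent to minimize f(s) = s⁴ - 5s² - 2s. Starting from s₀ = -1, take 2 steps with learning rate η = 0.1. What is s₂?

-1.5024

f′(s) = 4s³ - 10s - 2
s₁ = -1 − 0.1·4 = -1.4
s₂ = -1.4 − 0.1·1.024 = -1.5024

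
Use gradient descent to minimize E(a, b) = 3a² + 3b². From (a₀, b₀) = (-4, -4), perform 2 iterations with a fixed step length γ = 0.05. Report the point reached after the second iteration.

∇E = (6a, 6b)
Step 1: at (-4, -4), ∇E = (-24, -24) → (-4, -4) − 0.05·(-24, -24) = (-2.8, -2.8)
Step 2: at (-2.8, -2.8), ∇E = (-16.8, -16.8) → (-2.8, -2.8) − 0.05·(-16.8, -16.8) = (-1.96, -1.96)

(-1.96, -1.96)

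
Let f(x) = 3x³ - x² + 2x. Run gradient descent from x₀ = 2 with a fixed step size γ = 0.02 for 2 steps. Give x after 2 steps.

f′(x) = 9x² - 2x + 2
Step 1: f′(2) = 34; x₁ = 2 − 0.02·34 = 1.32
Step 2: f′(1.32) = 15.0416; x₂ = 1.32 − 0.02·15.0416 = 1.019168

1.019168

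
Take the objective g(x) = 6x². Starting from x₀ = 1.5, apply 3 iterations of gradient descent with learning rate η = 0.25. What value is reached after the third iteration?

g′(x) = 12x
x₁ = 1.5 − 0.25·18 = -3
x₂ = -3 − 0.25·(-36) = 6
x₃ = 6 − 0.25·72 = -12

-12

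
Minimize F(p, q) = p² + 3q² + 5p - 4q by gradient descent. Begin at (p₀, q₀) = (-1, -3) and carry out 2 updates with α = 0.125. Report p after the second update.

∇F = (2p + 5, 6q - 4)
Step 1: at (-1, -3), ∇F = (3, -22) → (-1, -3) − 0.125·(3, -22) = (-1.375, -0.25)
Step 2: at (-1.375, -0.25), ∇F = (2.25, -5.5) → (-1.375, -0.25) − 0.125·(2.25, -5.5) = (-1.65625, 0.4375)
p = -1.65625

-1.65625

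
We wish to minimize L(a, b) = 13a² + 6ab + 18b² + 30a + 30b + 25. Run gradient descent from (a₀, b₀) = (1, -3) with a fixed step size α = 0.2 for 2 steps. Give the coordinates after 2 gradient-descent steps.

∇L = (26a + 6b + 30, 6a + 36b + 30)
(a₁, b₁) = (1, -3) − 0.2·(38, -72) = (-6.6, 11.4)
(a₂, b₂) = (-6.6, 11.4) − 0.2·(-73.2, 400.8) = (8.04, -68.76)

(8.04, -68.76)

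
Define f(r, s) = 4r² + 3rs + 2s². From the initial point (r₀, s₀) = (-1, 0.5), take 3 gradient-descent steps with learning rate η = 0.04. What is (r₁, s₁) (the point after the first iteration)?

(-0.74, 0.54)

∇f = (8r + 3s, 3r + 4s)
Step 1: at (-1, 0.5), ∇f = (-6.5, -1) → (-1, 0.5) − 0.04·(-6.5, -1) = (-0.74, 0.54)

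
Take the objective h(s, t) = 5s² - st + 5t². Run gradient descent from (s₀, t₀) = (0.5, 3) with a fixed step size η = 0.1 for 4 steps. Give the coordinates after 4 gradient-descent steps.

∇h = (10s - t, -s + 10t)
(s₁, t₁) = (0.5, 3) − 0.1·(2, 29.5) = (0.3, 0.05)
(s₂, t₂) = (0.3, 0.05) − 0.1·(2.95, 0.2) = (0.005, 0.03)
(s₃, t₃) = (0.005, 0.03) − 0.1·(0.02, 0.295) = (0.003, 0.0005)
(s₄, t₄) = (0.003, 0.0005) − 0.1·(0.0295, 0.002) = (0.00005, 0.0003)

(0.00005, 0.0003)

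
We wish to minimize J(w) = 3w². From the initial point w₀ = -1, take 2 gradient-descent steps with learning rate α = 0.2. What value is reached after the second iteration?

-0.04

J′(w) = 6w
w₁ = -1 − 0.2·(-6) = 0.2
w₂ = 0.2 − 0.2·1.2 = -0.04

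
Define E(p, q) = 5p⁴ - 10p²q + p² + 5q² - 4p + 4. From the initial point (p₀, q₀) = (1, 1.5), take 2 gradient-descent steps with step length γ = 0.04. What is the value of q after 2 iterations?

∇E = (20p³ - 20pq + 2p - 4, -10p² + 10q)
Step 1: at (1, 1.5), ∇E = (-12, 5) → (1, 1.5) − 0.04·(-12, 5) = (1.48, 1.3)
Step 2: at (1.48, 1.3), ∇E = (25.31584, -8.904) → (1.48, 1.3) − 0.04·(25.31584, -8.904) = (0.4673664, 1.65616)
q = 1.65616

1.65616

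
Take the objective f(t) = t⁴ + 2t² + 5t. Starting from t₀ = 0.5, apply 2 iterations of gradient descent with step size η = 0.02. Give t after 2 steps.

0.21857

f′(t) = 4t³ + 4t + 5
Step 1: f′(0.5) = 7.5; t₁ = 0.5 − 0.02·7.5 = 0.35
Step 2: f′(0.35) = 6.5715; t₂ = 0.35 − 0.02·6.5715 = 0.21857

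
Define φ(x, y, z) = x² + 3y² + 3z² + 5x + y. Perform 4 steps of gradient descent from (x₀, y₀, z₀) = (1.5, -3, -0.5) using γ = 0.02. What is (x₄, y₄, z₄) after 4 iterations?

(0.89738624, -1.86580352, -0.29984768)

∇φ = (2x + 5, 6y + 1, 6z)
(x₁, y₁, z₁) = (1.5, -3, -0.5) − 0.02·(8, -17, -3) = (1.34, -2.66, -0.44)
(x₂, y₂, z₂) = (1.34, -2.66, -0.44) − 0.02·(7.68, -14.96, -2.64) = (1.1864, -2.3608, -0.3872)
(x₃, y₃, z₃) = (1.1864, -2.3608, -0.3872) − 0.02·(7.3728, -13.1648, -2.3232) = (1.038944, -2.097504, -0.340736)
(x₄, y₄, z₄) = (1.038944, -2.097504, -0.340736) − 0.02·(7.077888, -11.585024, -2.044416) = (0.89738624, -1.86580352, -0.29984768)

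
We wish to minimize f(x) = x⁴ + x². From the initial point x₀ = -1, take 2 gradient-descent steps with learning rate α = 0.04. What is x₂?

-0.62896384

f′(x) = 4x³ + 2x
Step 1: f′(-1) = -6; x₁ = -1 − 0.04·(-6) = -0.76
Step 2: f′(-0.76) = -3.275904; x₂ = -0.76 − 0.04·(-3.275904) = -0.62896384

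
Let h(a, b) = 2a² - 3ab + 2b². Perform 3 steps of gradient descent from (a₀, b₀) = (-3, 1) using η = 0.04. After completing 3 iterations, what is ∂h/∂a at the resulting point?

-6.110208

∇h = (4a - 3b, -3a + 4b)
Step 1: at (-3, 1), ∇h = (-15, 13) → (-3, 1) − 0.04·(-15, 13) = (-2.4, 0.48)
Step 2: at (-2.4, 0.48), ∇h = (-11.04, 9.12) → (-2.4, 0.48) − 0.04·(-11.04, 9.12) = (-1.9584, 0.1152)
Step 3: at (-1.9584, 0.1152), ∇h = (-8.1792, 6.336) → (-1.9584, 0.1152) − 0.04·(-8.1792, 6.336) = (-1.631232, -0.13824)
∂h/∂a at (-1.631232, -0.13824) = -6.110208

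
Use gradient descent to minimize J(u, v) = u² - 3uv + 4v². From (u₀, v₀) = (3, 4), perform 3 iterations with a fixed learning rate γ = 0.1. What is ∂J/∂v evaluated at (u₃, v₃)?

0.994

∇J = (2u - 3v, -3u + 8v)
Step 1: at (3, 4), ∇J = (-6, 23) → (3, 4) − 0.1·(-6, 23) = (3.6, 1.7)
Step 2: at (3.6, 1.7), ∇J = (2.1, 2.8) → (3.6, 1.7) − 0.1·(2.1, 2.8) = (3.39, 1.42)
Step 3: at (3.39, 1.42), ∇J = (2.52, 1.19) → (3.39, 1.42) − 0.1·(2.52, 1.19) = (3.138, 1.301)
∂J/∂v at (3.138, 1.301) = 0.994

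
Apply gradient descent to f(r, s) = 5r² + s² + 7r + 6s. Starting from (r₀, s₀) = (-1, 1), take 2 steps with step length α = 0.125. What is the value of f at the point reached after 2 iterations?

∇f = (10r + 7, 2s + 6)
Step 1: at (-1, 1), ∇f = (-3, 8) → (-1, 1) − 0.125·(-3, 8) = (-0.625, 0)
Step 2: at (-0.625, 0), ∇f = (0.75, 6) → (-0.625, 0) − 0.125·(0.75, 6) = (-0.71875, -0.75)
f(-0.71875, -0.75) = -6.3857421875

-6.3857421875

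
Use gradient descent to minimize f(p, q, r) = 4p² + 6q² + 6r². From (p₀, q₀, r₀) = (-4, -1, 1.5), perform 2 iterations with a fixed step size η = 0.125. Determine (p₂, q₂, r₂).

(0, -0.25, 0.375)

∇f = (8p, 12q, 12r)
(p₁, q₁, r₁) = (-4, -1, 1.5) − 0.125·(-32, -12, 18) = (0, 0.5, -0.75)
(p₂, q₂, r₂) = (0, 0.5, -0.75) − 0.125·(0, 6, -9) = (0, -0.25, 0.375)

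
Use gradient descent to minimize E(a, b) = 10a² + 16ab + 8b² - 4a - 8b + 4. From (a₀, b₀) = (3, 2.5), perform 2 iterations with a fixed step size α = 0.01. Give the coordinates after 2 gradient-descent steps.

(1.4, 1.1816)

∇E = (20a + 16b - 4, 16a + 16b - 8)
(a₁, b₁) = (3, 2.5) − 0.01·(96, 80) = (2.04, 1.7)
(a₂, b₂) = (2.04, 1.7) − 0.01·(64, 51.84) = (1.4, 1.1816)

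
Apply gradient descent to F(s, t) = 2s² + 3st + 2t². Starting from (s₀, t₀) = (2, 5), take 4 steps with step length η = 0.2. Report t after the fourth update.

∇F = (4s + 3t, 3s + 4t)
Step 1: at (2, 5), ∇F = (23, 26) → (2, 5) − 0.2·(23, 26) = (-2.6, -0.2)
Step 2: at (-2.6, -0.2), ∇F = (-11, -8.6) → (-2.6, -0.2) − 0.2·(-11, -8.6) = (-0.4, 1.52)
Step 3: at (-0.4, 1.52), ∇F = (2.96, 4.88) → (-0.4, 1.52) − 0.2·(2.96, 4.88) = (-0.992, 0.544)
Step 4: at (-0.992, 0.544), ∇F = (-2.336, -0.8) → (-0.992, 0.544) − 0.2·(-2.336, -0.8) = (-0.5248, 0.704)
t = 0.704

0.704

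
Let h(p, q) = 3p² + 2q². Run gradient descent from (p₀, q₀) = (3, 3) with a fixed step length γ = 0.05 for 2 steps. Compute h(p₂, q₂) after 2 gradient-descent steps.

∇h = (6p, 4q)
(p₁, q₁) = (3, 3) − 0.05·(18, 12) = (2.1, 2.4)
(p₂, q₂) = (2.1, 2.4) − 0.05·(12.6, 9.6) = (1.47, 1.92)
h(1.47, 1.92) = 13.8555

13.8555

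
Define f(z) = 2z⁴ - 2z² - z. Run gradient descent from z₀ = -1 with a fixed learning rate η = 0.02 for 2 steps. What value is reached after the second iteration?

f′(z) = 8z³ - 4z - 1
z₁ = -1 − 0.02·(-5) = -0.9
z₂ = -0.9 − 0.02·(-3.232) = -0.83536

-0.83536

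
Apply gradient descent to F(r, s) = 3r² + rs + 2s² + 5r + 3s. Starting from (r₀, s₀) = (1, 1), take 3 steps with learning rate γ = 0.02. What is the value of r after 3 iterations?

∇F = (6r + s + 5, r + 4s + 3)
Step 1: at (1, 1), ∇F = (12, 8) → (1, 1) − 0.02·(12, 8) = (0.76, 0.84)
Step 2: at (0.76, 0.84), ∇F = (10.4, 7.12) → (0.76, 0.84) − 0.02·(10.4, 7.12) = (0.552, 0.6976)
Step 3: at (0.552, 0.6976), ∇F = (9.0096, 6.3424) → (0.552, 0.6976) − 0.02·(9.0096, 6.3424) = (0.371808, 0.570752)
r = 0.371808

0.371808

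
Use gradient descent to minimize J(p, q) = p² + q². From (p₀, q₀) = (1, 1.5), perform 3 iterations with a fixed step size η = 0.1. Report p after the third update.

∇J = (2p, 2q)
(p₁, q₁) = (1, 1.5) − 0.1·(2, 3) = (0.8, 1.2)
(p₂, q₂) = (0.8, 1.2) − 0.1·(1.6, 2.4) = (0.64, 0.96)
(p₃, q₃) = (0.64, 0.96) − 0.1·(1.28, 1.92) = (0.512, 0.768)
p = 0.512

0.512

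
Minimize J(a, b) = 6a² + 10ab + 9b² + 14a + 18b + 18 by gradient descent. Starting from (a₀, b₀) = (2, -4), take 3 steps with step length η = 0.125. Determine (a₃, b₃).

(6.5625, 8.453125)

∇J = (12a + 10b + 14, 10a + 18b + 18)
Step 1: at (2, -4), ∇J = (-2, -34) → (2, -4) − 0.125·(-2, -34) = (2.25, 0.25)
Step 2: at (2.25, 0.25), ∇J = (43.5, 45) → (2.25, 0.25) − 0.125·(43.5, 45) = (-3.1875, -5.375)
Step 3: at (-3.1875, -5.375), ∇J = (-78, -110.625) → (-3.1875, -5.375) − 0.125·(-78, -110.625) = (6.5625, 8.453125)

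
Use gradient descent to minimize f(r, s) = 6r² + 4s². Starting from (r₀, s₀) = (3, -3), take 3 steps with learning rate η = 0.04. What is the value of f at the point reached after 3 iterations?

∇f = (12r, 8s)
Step 1: at (3, -3), ∇f = (36, -24) → (3, -3) − 0.04·(36, -24) = (1.56, -2.04)
Step 2: at (1.56, -2.04), ∇f = (18.72, -16.32) → (1.56, -2.04) − 0.04·(18.72, -16.32) = (0.8112, -1.3872)
Step 3: at (0.8112, -1.3872), ∇f = (9.7344, -11.0976) → (0.8112, -1.3872) − 0.04·(9.7344, -11.0976) = (0.421824, -0.943296)
f(0.421824, -0.943296) = 4.62684229632

4.62684229632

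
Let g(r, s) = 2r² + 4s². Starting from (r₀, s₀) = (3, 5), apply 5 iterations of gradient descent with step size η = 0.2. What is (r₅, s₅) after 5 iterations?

∇g = (4r, 8s)
Step 1: at (3, 5), ∇g = (12, 40) → (3, 5) − 0.2·(12, 40) = (0.6, -3)
Step 2: at (0.6, -3), ∇g = (2.4, -24) → (0.6, -3) − 0.2·(2.4, -24) = (0.12, 1.8)
Step 3: at (0.12, 1.8), ∇g = (0.48, 14.4) → (0.12, 1.8) − 0.2·(0.48, 14.4) = (0.024, -1.08)
Step 4: at (0.024, -1.08), ∇g = (0.096, -8.64) → (0.024, -1.08) − 0.2·(0.096, -8.64) = (0.0048, 0.648)
Step 5: at (0.0048, 0.648), ∇g = (0.0192, 5.184) → (0.0048, 0.648) − 0.2·(0.0192, 5.184) = (0.00096, -0.3888)

(0.00096, -0.3888)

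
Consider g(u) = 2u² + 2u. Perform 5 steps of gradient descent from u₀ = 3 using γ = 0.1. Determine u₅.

g′(u) = 4u + 2
Step 1: g′(3) = 14; u₁ = 3 − 0.1·14 = 1.6
Step 2: g′(1.6) = 8.4; u₂ = 1.6 − 0.1·8.4 = 0.76
Step 3: g′(0.76) = 5.04; u₃ = 0.76 − 0.1·5.04 = 0.256
Step 4: g′(0.256) = 3.024; u₄ = 0.256 − 0.1·3.024 = -0.0464
Step 5: g′(-0.0464) = 1.8144; u₅ = -0.0464 − 0.1·1.8144 = -0.22784

-0.22784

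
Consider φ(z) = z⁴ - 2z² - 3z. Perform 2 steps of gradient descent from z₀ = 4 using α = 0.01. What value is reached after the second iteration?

φ′(z) = 4z³ - 4z - 3
Step 1: φ′(4) = 237; z₁ = 4 − 0.01·237 = 1.63
Step 2: φ′(1.63) = 7.802988; z₂ = 1.63 − 0.01·7.802988 = 1.55197012

1.55197012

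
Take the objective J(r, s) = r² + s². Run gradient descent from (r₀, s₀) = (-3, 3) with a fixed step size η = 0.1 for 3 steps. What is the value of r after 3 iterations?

∇J = (2r, 2s)
(r₁, s₁) = (-3, 3) − 0.1·(-6, 6) = (-2.4, 2.4)
(r₂, s₂) = (-2.4, 2.4) − 0.1·(-4.8, 4.8) = (-1.92, 1.92)
(r₃, s₃) = (-1.92, 1.92) − 0.1·(-3.84, 3.84) = (-1.536, 1.536)
r = -1.536

-1.536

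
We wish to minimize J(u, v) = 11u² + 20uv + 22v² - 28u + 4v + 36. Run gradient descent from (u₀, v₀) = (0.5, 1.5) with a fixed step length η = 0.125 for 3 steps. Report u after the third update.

∇J = (22u + 20v - 28, 20u + 44v + 4)
Step 1: at (0.5, 1.5), ∇J = (13, 80) → (0.5, 1.5) − 0.125·(13, 80) = (-1.125, -8.5)
Step 2: at (-1.125, -8.5), ∇J = (-222.75, -392.5) → (-1.125, -8.5) − 0.125·(-222.75, -392.5) = (26.71875, 40.5625)
Step 3: at (26.71875, 40.5625), ∇J = (1371.0625, 2323.125) → (26.71875, 40.5625) − 0.125·(1371.0625, 2323.125) = (-144.6640625, -249.828125)
u = -144.6640625

-144.6640625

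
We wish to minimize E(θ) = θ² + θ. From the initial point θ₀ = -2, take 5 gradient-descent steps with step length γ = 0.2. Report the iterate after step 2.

E′(θ) = 2θ + 1
θ₁ = -2 − 0.2·(-3) = -1.4
θ₂ = -1.4 − 0.2·(-1.8) = -1.04

-1.04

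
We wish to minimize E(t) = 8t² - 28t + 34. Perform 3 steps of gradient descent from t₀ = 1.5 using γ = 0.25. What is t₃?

E′(t) = 16t - 28
Step 1: E′(1.5) = -4; t₁ = 1.5 − 0.25·(-4) = 2.5
Step 2: E′(2.5) = 12; t₂ = 2.5 − 0.25·12 = -0.5
Step 3: E′(-0.5) = -36; t₃ = -0.5 − 0.25·(-36) = 8.5

8.5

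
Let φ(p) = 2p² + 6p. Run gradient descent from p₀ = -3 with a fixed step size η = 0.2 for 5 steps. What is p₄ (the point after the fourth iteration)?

φ′(p) = 4p + 6
p₁ = -3 − 0.2·(-6) = -1.8
p₂ = -1.8 − 0.2·(-1.2) = -1.56
p₃ = -1.56 − 0.2·(-0.24) = -1.512
p₄ = -1.512 − 0.2·(-0.048) = -1.5024

-1.5024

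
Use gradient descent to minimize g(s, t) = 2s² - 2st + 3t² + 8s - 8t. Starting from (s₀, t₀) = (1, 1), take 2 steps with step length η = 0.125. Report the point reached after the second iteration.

∇g = (4s - 2t + 8, -2s + 6t - 8)
Step 1: at (1, 1), ∇g = (10, -4) → (1, 1) − 0.125·(10, -4) = (-0.25, 1.5)
Step 2: at (-0.25, 1.5), ∇g = (4, 1.5) → (-0.25, 1.5) − 0.125·(4, 1.5) = (-0.75, 1.3125)

(-0.75, 1.3125)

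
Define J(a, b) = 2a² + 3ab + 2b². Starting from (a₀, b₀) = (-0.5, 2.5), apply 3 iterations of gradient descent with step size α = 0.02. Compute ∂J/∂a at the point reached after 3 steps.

∇J = (4a + 3b, 3a + 4b)
(a₁, b₁) = (-0.5, 2.5) − 0.02·(5.5, 8.5) = (-0.61, 2.33)
(a₂, b₂) = (-0.61, 2.33) − 0.02·(4.55, 7.49) = (-0.701, 2.1802)
(a₃, b₃) = (-0.701, 2.1802) − 0.02·(3.7366, 6.6178) = (-0.775732, 2.047844)
∂J/∂a at (-0.775732, 2.047844) = 3.040604

3.040604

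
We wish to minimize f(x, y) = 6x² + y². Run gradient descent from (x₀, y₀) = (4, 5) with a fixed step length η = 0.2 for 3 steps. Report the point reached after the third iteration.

∇f = (12x, 2y)
Step 1: at (4, 5), ∇f = (48, 10) → (4, 5) − 0.2·(48, 10) = (-5.6, 3)
Step 2: at (-5.6, 3), ∇f = (-67.2, 6) → (-5.6, 3) − 0.2·(-67.2, 6) = (7.84, 1.8)
Step 3: at (7.84, 1.8), ∇f = (94.08, 3.6) → (7.84, 1.8) − 0.2·(94.08, 3.6) = (-10.976, 1.08)

(-10.976, 1.08)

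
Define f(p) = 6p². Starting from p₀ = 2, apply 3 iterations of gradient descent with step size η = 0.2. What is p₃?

-5.488

f′(p) = 12p
p₁ = 2 − 0.2·24 = -2.8
p₂ = -2.8 − 0.2·(-33.6) = 3.92
p₃ = 3.92 − 0.2·47.04 = -5.488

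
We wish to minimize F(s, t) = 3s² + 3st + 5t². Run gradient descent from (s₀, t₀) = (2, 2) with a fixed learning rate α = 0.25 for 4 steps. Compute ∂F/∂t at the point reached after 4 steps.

∇F = (6s + 3t, 3s + 10t)
Step 1: at (2, 2), ∇F = (18, 26) → (2, 2) − 0.25·(18, 26) = (-2.5, -4.5)
Step 2: at (-2.5, -4.5), ∇F = (-28.5, -52.5) → (-2.5, -4.5) − 0.25·(-28.5, -52.5) = (4.625, 8.625)
Step 3: at (4.625, 8.625), ∇F = (53.625, 100.125) → (4.625, 8.625) − 0.25·(53.625, 100.125) = (-8.78125, -16.40625)
Step 4: at (-8.78125, -16.40625), ∇F = (-101.90625, -190.40625) → (-8.78125, -16.40625) − 0.25·(-101.90625, -190.40625) = (16.6953125, 31.1953125)
∂F/∂t at (16.6953125, 31.1953125) = 362.0390625

362.0390625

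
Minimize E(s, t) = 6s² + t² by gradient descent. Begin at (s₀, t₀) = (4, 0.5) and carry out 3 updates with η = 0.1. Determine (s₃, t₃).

∇E = (12s, 2t)
Step 1: at (4, 0.5), ∇E = (48, 1) → (4, 0.5) − 0.1·(48, 1) = (-0.8, 0.4)
Step 2: at (-0.8, 0.4), ∇E = (-9.6, 0.8) → (-0.8, 0.4) − 0.1·(-9.6, 0.8) = (0.16, 0.32)
Step 3: at (0.16, 0.32), ∇E = (1.92, 0.64) → (0.16, 0.32) − 0.1·(1.92, 0.64) = (-0.032, 0.256)

(-0.032, 0.256)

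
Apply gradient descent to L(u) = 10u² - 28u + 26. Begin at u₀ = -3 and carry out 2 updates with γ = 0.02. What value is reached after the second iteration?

L′(u) = 20u - 28
u₁ = -3 − 0.02·(-88) = -1.24
u₂ = -1.24 − 0.02·(-52.8) = -0.184

-0.184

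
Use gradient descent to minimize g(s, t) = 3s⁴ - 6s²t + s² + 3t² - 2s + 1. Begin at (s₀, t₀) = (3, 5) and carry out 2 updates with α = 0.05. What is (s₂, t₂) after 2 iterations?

∇g = (12s³ - 12st + 2s - 2, -6s² + 6t)
Step 1: at (3, 5), ∇g = (148, -24) → (3, 5) − 0.05·(148, -24) = (-4.4, 6.2)
Step 2: at (-4.4, 6.2), ∇g = (-705.648, -78.96) → (-4.4, 6.2) − 0.05·(-705.648, -78.96) = (30.8824, 10.148)

(30.8824, 10.148)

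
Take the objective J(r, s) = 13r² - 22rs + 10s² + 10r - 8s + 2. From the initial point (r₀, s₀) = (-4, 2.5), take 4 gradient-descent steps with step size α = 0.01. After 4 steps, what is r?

∇J = (26r - 22s + 10, -22r + 20s - 8)
(r₁, s₁) = (-4, 2.5) − 0.01·(-149, 130) = (-2.51, 1.2)
(r₂, s₂) = (-2.51, 1.2) − 0.01·(-81.66, 71.22) = (-1.6934, 0.4878)
(r₃, s₃) = (-1.6934, 0.4878) − 0.01·(-44.76, 39.0108) = (-1.2458, 0.097692)
(r₄, s₄) = (-1.2458, 0.097692) − 0.01·(-24.540024, 21.36144) = (-1.00039976, -0.1159224)
r = -1.00039976

-1.00039976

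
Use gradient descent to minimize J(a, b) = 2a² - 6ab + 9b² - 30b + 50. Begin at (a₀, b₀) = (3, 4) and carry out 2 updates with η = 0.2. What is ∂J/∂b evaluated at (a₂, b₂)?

∇J = (4a - 6b, -6a + 18b - 30)
Step 1: at (3, 4), ∇J = (-12, 24) → (3, 4) − 0.2·(-12, 24) = (5.4, -0.8)
Step 2: at (5.4, -0.8), ∇J = (26.4, -76.8) → (5.4, -0.8) − 0.2·(26.4, -76.8) = (0.12, 14.56)
∂J/∂b at (0.12, 14.56) = 231.36

231.36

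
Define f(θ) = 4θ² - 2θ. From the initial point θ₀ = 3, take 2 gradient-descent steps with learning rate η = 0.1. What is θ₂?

0.36

f′(θ) = 8θ - 2
Step 1: f′(3) = 22; θ₁ = 3 − 0.1·22 = 0.8
Step 2: f′(0.8) = 4.4; θ₂ = 0.8 − 0.1·4.4 = 0.36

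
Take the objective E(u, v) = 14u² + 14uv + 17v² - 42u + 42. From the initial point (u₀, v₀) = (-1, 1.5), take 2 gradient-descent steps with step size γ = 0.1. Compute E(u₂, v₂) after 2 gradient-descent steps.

31.922

∇E = (28u + 14v - 42, 14u + 34v)
Step 1: at (-1, 1.5), ∇E = (-49, 37) → (-1, 1.5) − 0.1·(-49, 37) = (3.9, -2.2)
Step 2: at (3.9, -2.2), ∇E = (36.4, -20.2) → (3.9, -2.2) − 0.1·(36.4, -20.2) = (0.26, -0.18)
E(0.26, -0.18) = 31.922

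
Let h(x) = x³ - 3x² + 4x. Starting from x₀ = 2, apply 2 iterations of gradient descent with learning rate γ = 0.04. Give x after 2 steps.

1.715328

h′(x) = 3x² - 6x + 4
x₁ = 2 − 0.04·4 = 1.84
x₂ = 1.84 − 0.04·3.1168 = 1.715328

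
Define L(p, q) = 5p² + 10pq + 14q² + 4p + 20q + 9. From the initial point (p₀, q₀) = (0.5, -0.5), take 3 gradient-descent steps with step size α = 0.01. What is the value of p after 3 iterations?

0.42002

∇L = (10p + 10q + 4, 10p + 28q + 20)
Step 1: at (0.5, -0.5), ∇L = (4, 11) → (0.5, -0.5) − 0.01·(4, 11) = (0.46, -0.61)
Step 2: at (0.46, -0.61), ∇L = (2.5, 7.52) → (0.46, -0.61) − 0.01·(2.5, 7.52) = (0.435, -0.6852)
Step 3: at (0.435, -0.6852), ∇L = (1.498, 5.1644) → (0.435, -0.6852) − 0.01·(1.498, 5.1644) = (0.42002, -0.736844)
p = 0.42002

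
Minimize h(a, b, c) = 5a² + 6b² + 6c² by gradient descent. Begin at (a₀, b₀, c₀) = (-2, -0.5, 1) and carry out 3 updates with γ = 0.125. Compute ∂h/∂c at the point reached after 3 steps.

∇h = (10a, 12b, 12c)
(a₁, b₁, c₁) = (-2, -0.5, 1) − 0.125·(-20, -6, 12) = (0.5, 0.25, -0.5)
(a₂, b₂, c₂) = (0.5, 0.25, -0.5) − 0.125·(5, 3, -6) = (-0.125, -0.125, 0.25)
(a₃, b₃, c₃) = (-0.125, -0.125, 0.25) − 0.125·(-1.25, -1.5, 3) = (0.03125, 0.0625, -0.125)
∂h/∂c at (0.03125, 0.0625, -0.125) = -1.5

-1.5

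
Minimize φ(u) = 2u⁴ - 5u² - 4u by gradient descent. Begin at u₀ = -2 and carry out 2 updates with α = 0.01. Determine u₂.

-1.35105536

φ′(u) = 8u³ - 10u - 4
u₁ = -2 − 0.01·(-48) = -1.52
u₂ = -1.52 − 0.01·(-16.894464) = -1.35105536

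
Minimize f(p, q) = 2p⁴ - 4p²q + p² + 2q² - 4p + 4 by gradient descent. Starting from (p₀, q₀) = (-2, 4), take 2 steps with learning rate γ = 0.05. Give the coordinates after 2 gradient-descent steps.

∇f = (8p³ - 8pq + 2p - 4, -4p² + 4q)
Step 1: at (-2, 4), ∇f = (-8, 0) → (-2, 4) − 0.05·(-8, 0) = (-1.6, 4)
Step 2: at (-1.6, 4), ∇f = (11.232, 5.76) → (-1.6, 4) − 0.05·(11.232, 5.76) = (-2.1616, 3.712)

(-2.1616, 3.712)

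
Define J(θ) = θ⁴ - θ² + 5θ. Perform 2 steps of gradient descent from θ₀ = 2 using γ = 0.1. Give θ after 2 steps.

J′(θ) = 4θ³ - 2θ + 5
Step 1: J′(2) = 33; θ₁ = 2 − 0.1·33 = -1.3
Step 2: J′(-1.3) = -1.188; θ₂ = -1.3 − 0.1·(-1.188) = -1.1812

-1.1812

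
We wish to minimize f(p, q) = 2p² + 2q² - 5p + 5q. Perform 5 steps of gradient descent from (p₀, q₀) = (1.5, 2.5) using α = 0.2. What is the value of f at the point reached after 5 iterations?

∇f = (4p - 5, 4q + 5)
Step 1: at (1.5, 2.5), ∇f = (1, 15) → (1.5, 2.5) − 0.2·(1, 15) = (1.3, -0.5)
Step 2: at (1.3, -0.5), ∇f = (0.2, 3) → (1.3, -0.5) − 0.2·(0.2, 3) = (1.26, -1.1)
Step 3: at (1.26, -1.1), ∇f = (0.04, 0.6) → (1.26, -1.1) − 0.2·(0.04, 0.6) = (1.252, -1.22)
Step 4: at (1.252, -1.22), ∇f = (0.008, 0.12) → (1.252, -1.22) − 0.2·(0.008, 0.12) = (1.2504, -1.244)
Step 5: at (1.2504, -1.244), ∇f = (0.0016, 0.024) → (1.2504, -1.244) − 0.2·(0.0016, 0.024) = (1.25008, -1.2488)
f(1.25008, -1.2488) = -6.2499971072

-6.2499971072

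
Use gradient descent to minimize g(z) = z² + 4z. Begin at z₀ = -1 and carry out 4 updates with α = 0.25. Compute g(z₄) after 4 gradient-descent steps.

g′(z) = 2z + 4
z₁ = -1 − 0.25·2 = -1.5
z₂ = -1.5 − 0.25·1 = -1.75
z₃ = -1.75 − 0.25·0.5 = -1.875
z₄ = -1.875 − 0.25·0.25 = -1.9375
g(-1.9375) = -3.99609375

-3.99609375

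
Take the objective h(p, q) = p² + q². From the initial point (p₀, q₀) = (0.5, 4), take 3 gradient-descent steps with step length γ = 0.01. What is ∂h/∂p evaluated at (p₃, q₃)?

∇h = (2p, 2q)
(p₁, q₁) = (0.5, 4) − 0.01·(1, 8) = (0.49, 3.92)
(p₂, q₂) = (0.49, 3.92) − 0.01·(0.98, 7.84) = (0.4802, 3.8416)
(p₃, q₃) = (0.4802, 3.8416) − 0.01·(0.9604, 7.6832) = (0.470596, 3.764768)
∂h/∂p at (0.470596, 3.764768) = 0.941192

0.941192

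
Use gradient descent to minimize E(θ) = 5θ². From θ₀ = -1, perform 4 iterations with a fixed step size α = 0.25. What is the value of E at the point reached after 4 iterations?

128.14453125

E′(θ) = 10θ
θ₁ = -1 − 0.25·(-10) = 1.5
θ₂ = 1.5 − 0.25·15 = -2.25
θ₃ = -2.25 − 0.25·(-22.5) = 3.375
θ₄ = 3.375 − 0.25·33.75 = -5.0625
E(-5.0625) = 128.14453125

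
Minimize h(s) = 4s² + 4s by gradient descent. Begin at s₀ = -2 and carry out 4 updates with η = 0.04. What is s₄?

h′(s) = 8s + 4
Step 1: h′(-2) = -12; s₁ = -2 − 0.04·(-12) = -1.52
Step 2: h′(-1.52) = -8.16; s₂ = -1.52 − 0.04·(-8.16) = -1.1936
Step 3: h′(-1.1936) = -5.5488; s₃ = -1.1936 − 0.04·(-5.5488) = -0.971648
Step 4: h′(-0.971648) = -3.773184; s₄ = -0.971648 − 0.04·(-3.773184) = -0.82072064

-0.82072064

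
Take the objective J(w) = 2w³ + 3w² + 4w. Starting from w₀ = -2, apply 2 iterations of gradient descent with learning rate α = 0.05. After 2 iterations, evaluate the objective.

J′(w) = 6w² + 6w + 4
Step 1: J′(-2) = 16; w₁ = -2 − 0.05·16 = -2.8
Step 2: J′(-2.8) = 34.24; w₂ = -2.8 − 0.05·34.24 = -4.512
J(-4.512) = -140.685459456

-140.685459456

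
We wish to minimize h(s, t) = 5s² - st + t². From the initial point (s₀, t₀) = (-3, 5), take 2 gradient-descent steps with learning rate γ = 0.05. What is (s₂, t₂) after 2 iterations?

(-0.4075, 3.8525)

∇h = (10s - t, -s + 2t)
(s₁, t₁) = (-3, 5) − 0.05·(-35, 13) = (-1.25, 4.35)
(s₂, t₂) = (-1.25, 4.35) − 0.05·(-16.85, 9.95) = (-0.4075, 3.8525)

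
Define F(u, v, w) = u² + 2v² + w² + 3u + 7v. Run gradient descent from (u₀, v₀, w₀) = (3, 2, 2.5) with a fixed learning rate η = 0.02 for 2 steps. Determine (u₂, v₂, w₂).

∇F = (2u + 3, 4v + 7, 2w)
(u₁, v₁, w₁) = (3, 2, 2.5) − 0.02·(9, 15, 5) = (2.82, 1.7, 2.4)
(u₂, v₂, w₂) = (2.82, 1.7, 2.4) − 0.02·(8.64, 13.8, 4.8) = (2.6472, 1.424, 2.304)

(2.6472, 1.424, 2.304)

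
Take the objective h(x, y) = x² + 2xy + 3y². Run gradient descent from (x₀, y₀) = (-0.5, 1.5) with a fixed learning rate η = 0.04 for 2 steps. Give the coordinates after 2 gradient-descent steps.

(-0.628, 0.9432)

∇h = (2x + 2y, 2x + 6y)
Step 1: at (-0.5, 1.5), ∇h = (2, 8) → (-0.5, 1.5) − 0.04·(2, 8) = (-0.58, 1.18)
Step 2: at (-0.58, 1.18), ∇h = (1.2, 5.92) → (-0.58, 1.18) − 0.04·(1.2, 5.92) = (-0.628, 0.9432)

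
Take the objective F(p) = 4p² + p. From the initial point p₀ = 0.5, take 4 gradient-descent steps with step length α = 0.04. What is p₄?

0.0086336

F′(p) = 8p + 1
p₁ = 0.5 − 0.04·5 = 0.3
p₂ = 0.3 − 0.04·3.4 = 0.164
p₃ = 0.164 − 0.04·2.312 = 0.07152
p₄ = 0.07152 − 0.04·1.57216 = 0.0086336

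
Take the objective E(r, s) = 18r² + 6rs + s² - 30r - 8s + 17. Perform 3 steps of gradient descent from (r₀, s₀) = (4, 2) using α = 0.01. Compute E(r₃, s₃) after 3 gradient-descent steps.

14.883672944192

∇E = (36r + 6s - 30, 6r + 2s - 8)
Step 1: at (4, 2), ∇E = (126, 20) → (4, 2) − 0.01·(126, 20) = (2.74, 1.8)
Step 2: at (2.74, 1.8), ∇E = (79.44, 12.04) → (2.74, 1.8) − 0.01·(79.44, 12.04) = (1.9456, 1.6796)
Step 3: at (1.9456, 1.6796), ∇E = (50.1192, 7.0328) → (1.9456, 1.6796) − 0.01·(50.1192, 7.0328) = (1.444408, 1.609272)
E(1.444408, 1.609272) = 14.883672944192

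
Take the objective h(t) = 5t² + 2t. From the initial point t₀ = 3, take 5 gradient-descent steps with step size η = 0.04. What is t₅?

0.048832

h′(t) = 10t + 2
t₁ = 3 − 0.04·32 = 1.72
t₂ = 1.72 − 0.04·19.2 = 0.952
t₃ = 0.952 − 0.04·11.52 = 0.4912
t₄ = 0.4912 − 0.04·6.912 = 0.21472
t₅ = 0.21472 − 0.04·4.1472 = 0.048832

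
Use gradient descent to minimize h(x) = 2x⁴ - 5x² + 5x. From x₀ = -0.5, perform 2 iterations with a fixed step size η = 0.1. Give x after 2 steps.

-1.1048

h′(x) = 8x³ - 10x + 5
x₁ = -0.5 − 0.1·9 = -1.4
x₂ = -1.4 − 0.1·(-2.952) = -1.1048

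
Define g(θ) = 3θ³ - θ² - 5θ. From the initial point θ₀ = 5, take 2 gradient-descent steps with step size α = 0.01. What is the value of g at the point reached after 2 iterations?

g′(θ) = 9θ² - 2θ - 5
Step 1: g′(5) = 210; θ₁ = 5 − 0.01·210 = 2.9
Step 2: g′(2.9) = 64.89; θ₂ = 2.9 − 0.01·64.89 = 2.2511
g(2.2511) = 17.899067046493

17.899067046493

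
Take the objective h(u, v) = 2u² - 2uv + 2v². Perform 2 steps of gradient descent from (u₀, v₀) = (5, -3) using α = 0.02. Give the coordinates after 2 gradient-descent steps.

∇h = (4u - 2v, -2u + 4v)
(u₁, v₁) = (5, -3) − 0.02·(26, -22) = (4.48, -2.56)
(u₂, v₂) = (4.48, -2.56) − 0.02·(23.04, -19.2) = (4.0192, -2.176)

(4.0192, -2.176)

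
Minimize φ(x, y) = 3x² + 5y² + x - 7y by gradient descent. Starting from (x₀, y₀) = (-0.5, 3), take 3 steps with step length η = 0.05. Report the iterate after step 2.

∇φ = (6x + 1, 10y - 7)
Step 1: at (-0.5, 3), ∇φ = (-2, 23) → (-0.5, 3) − 0.05·(-2, 23) = (-0.4, 1.85)
Step 2: at (-0.4, 1.85), ∇φ = (-1.4, 11.5) → (-0.4, 1.85) − 0.05·(-1.4, 11.5) = (-0.33, 1.275)

(-0.33, 1.275)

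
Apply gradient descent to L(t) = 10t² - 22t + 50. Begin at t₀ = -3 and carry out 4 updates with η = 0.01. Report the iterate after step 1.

-2.18

L′(t) = 20t - 22
t₁ = -3 − 0.01·(-82) = -2.18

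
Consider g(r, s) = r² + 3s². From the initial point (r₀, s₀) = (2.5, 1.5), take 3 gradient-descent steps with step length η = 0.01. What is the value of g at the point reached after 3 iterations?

10.193135902528

∇g = (2r, 6s)
Step 1: at (2.5, 1.5), ∇g = (5, 9) → (2.5, 1.5) − 0.01·(5, 9) = (2.45, 1.41)
Step 2: at (2.45, 1.41), ∇g = (4.9, 8.46) → (2.45, 1.41) − 0.01·(4.9, 8.46) = (2.401, 1.3254)
Step 3: at (2.401, 1.3254), ∇g = (4.802, 7.9524) → (2.401, 1.3254) − 0.01·(4.802, 7.9524) = (2.35298, 1.245876)
g(2.35298, 1.245876) = 10.193135902528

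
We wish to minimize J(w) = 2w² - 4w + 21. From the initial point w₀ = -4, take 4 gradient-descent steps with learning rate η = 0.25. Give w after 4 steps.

J′(w) = 4w - 4
w₁ = -4 − 0.25·(-20) = 1
w₂ = 1 − 0.25·0 = 1
w₃ = 1 − 0.25·0 = 1
w₄ = 1 − 0.25·0 = 1

1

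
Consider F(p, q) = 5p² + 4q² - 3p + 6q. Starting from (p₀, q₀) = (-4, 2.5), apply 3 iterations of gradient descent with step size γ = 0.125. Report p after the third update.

0.3671875

∇F = (10p - 3, 8q + 6)
(p₁, q₁) = (-4, 2.5) − 0.125·(-43, 26) = (1.375, -0.75)
(p₂, q₂) = (1.375, -0.75) − 0.125·(10.75, 0) = (0.03125, -0.75)
(p₃, q₃) = (0.03125, -0.75) − 0.125·(-2.6875, 0) = (0.3671875, -0.75)
p = 0.3671875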